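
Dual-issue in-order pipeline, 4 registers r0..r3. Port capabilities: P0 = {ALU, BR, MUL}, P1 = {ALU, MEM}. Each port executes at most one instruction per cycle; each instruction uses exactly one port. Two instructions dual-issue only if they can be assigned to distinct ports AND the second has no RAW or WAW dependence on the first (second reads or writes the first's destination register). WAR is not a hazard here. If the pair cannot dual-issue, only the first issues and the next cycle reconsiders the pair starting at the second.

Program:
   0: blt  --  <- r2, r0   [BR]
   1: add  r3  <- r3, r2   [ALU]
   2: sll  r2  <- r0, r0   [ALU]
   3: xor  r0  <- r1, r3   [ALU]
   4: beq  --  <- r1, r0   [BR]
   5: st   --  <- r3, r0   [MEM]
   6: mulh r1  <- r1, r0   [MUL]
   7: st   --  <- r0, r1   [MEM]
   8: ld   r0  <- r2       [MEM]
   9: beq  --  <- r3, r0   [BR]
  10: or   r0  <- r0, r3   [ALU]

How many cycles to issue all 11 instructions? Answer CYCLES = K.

#0 head=0: blt.BR+add.ALU i0+i1 dual
#1 head=2: sll.ALU+xor.ALU i2+i3 dual
#2 head=4: beq.BR+st.MEM i4+i5 dual
#3 head=6: mulh.MUL i6 RAW r1
#4 head=7: st.MEM i7 no-port MEM/MEM
#5 head=8: ld.MEM i8 RAW r0
#6 head=9: beq.BR+or.ALU i9+i10 dual

CYCLES = 7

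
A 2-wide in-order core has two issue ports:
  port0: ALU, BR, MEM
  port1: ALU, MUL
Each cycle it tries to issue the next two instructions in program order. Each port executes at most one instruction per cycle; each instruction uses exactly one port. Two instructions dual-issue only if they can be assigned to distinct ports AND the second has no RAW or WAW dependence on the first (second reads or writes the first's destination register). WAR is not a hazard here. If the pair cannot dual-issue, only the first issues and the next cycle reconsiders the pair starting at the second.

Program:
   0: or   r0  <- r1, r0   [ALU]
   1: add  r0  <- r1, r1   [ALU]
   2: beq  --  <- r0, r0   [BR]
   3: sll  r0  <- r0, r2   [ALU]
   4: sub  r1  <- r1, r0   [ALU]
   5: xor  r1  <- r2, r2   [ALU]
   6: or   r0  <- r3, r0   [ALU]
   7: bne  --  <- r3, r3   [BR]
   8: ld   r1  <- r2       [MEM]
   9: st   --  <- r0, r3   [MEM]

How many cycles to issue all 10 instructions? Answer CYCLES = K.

#0 head=0: or.ALU i0 WAW r0
#1 head=1: add.ALU i1 RAW r0
#2 head=2: beq.BR;sll.ALU i2/i3 dual
#3 head=4: sub.ALU i4 WAW r1
#4 head=5: xor.ALU;or.ALU i5/i6 dual
#5 head=7: bne.BR i7 no-port BR/MEM
#6 head=8: ld.MEM i8 no-port MEM/MEM
#7 head=9: st.MEM i9 tail

CYCLES = 8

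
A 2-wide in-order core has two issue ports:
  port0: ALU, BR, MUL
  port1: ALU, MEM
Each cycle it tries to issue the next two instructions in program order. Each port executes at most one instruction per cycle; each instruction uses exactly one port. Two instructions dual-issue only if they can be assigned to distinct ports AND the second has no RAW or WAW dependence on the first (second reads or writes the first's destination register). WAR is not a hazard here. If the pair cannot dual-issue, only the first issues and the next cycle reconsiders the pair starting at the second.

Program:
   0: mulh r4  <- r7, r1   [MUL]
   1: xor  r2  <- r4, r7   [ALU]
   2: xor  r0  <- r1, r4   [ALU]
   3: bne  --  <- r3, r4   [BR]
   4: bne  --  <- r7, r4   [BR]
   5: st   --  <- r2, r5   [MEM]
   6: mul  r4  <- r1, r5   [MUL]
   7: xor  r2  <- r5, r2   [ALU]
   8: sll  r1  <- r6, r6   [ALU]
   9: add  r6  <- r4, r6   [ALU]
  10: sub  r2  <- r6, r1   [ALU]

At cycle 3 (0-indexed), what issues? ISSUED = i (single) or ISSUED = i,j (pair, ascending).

ISSUED = 4,5

0. mulh @i0  | RAW r4
1. xor+xor @i1,i2  | dual
2. bne @i3  | no-port BR/BR
3. bne+st @i4,i5  | dual
4. mul+xor @i6,i7  | dual
5. sll+add @i8,i9  | dual
6. sub @i10  | tail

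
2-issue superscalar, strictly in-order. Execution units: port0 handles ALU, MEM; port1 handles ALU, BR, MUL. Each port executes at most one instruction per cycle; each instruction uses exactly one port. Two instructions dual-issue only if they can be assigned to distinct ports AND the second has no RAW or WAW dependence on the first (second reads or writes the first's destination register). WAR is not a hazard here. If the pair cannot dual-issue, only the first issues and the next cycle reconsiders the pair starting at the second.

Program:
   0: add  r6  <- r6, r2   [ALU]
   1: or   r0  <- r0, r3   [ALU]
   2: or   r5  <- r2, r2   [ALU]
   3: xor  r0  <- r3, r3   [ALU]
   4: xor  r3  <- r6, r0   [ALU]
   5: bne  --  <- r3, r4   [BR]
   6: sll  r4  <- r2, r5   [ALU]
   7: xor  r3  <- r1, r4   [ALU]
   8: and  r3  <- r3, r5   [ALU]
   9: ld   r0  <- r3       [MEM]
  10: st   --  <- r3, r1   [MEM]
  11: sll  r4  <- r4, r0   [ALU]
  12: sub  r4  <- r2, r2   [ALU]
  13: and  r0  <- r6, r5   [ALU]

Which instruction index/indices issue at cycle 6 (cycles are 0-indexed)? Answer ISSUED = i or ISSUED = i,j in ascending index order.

c0: i0,i1 add.ALU or.ALU  2-wide
c1: i2,i3 or.ALU xor.ALU  2-wide
c2: i4 xor.ALU  RAW r3
c3: i5,i6 bne.BR sll.ALU  2-wide
c4: i7 xor.ALU  RAW+WAW r3
c5: i8 and.ALU  RAW r3
c6: i9 ld.MEM  no-port MEM/MEM
c7: i10,i11 st.MEM sll.ALU  2-wide
c8: i12,i13 sub.ALU and.ALU  2-wide

ISSUED = 9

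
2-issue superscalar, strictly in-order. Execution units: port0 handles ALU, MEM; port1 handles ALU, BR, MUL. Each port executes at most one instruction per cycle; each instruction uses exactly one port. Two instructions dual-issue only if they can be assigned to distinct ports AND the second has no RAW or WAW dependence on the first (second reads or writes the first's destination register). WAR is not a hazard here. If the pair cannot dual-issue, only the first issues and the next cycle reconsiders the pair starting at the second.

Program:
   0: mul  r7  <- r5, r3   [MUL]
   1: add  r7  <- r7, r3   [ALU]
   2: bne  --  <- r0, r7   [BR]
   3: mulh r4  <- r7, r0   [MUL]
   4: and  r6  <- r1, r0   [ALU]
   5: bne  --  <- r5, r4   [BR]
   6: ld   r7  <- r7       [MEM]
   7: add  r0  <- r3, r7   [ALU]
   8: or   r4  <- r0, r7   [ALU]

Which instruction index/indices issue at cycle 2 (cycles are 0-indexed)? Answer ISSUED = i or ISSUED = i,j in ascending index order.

ISSUED = 2

[0] i0  mul.MUL  -- RAW+WAW r7
[1] i1  add.ALU  -- RAW r7
[2] i2  bne.BR  -- no-port BR/MUL
[3] i3/i4  mulh.MUL and.ALU  -- dual
[4] i5/i6  bne.BR ld.MEM  -- dual
[5] i7  add.ALU  -- RAW r0
[6] i8  or.ALU  -- tail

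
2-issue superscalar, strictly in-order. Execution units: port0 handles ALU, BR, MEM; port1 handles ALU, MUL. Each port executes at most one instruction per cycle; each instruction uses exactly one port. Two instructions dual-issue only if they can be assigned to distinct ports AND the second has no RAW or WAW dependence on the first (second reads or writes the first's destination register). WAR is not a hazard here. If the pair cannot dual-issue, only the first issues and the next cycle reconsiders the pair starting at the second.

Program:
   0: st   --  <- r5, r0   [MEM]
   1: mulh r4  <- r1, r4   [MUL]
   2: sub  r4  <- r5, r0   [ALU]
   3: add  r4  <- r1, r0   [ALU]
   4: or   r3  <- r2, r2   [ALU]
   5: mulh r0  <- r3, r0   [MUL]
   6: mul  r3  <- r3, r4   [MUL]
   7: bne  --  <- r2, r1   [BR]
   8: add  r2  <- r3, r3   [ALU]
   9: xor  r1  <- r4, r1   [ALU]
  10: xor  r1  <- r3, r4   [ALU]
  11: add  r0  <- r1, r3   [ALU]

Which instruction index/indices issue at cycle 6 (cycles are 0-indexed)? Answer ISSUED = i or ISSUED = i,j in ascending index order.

ISSUED = 10

t=0 i0+i1:st.MEM mulh.MUL ; dual
t=1 i2:sub.ALU ; WAW r4
t=2 i3+i4:add.ALU or.ALU ; dual
t=3 i5:mulh.MUL ; no-port MUL/MUL
t=4 i6+i7:mul.MUL bne.BR ; dual
t=5 i8+i9:add.ALU xor.ALU ; dual
t=6 i10:xor.ALU ; RAW r1
t=7 i11:add.ALU ; tail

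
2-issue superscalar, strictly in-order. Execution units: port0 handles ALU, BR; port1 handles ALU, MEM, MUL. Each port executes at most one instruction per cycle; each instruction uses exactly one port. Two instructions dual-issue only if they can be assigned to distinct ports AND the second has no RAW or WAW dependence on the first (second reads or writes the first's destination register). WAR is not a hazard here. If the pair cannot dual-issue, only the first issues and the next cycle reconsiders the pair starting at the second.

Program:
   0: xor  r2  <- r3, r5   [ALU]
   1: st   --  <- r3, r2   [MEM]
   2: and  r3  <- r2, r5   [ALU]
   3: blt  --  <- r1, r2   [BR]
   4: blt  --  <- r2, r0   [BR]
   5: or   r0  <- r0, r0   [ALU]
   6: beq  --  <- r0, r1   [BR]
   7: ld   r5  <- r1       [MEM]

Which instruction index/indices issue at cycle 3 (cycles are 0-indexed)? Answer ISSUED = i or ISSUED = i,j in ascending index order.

[0] i0  xor  -- RAW r2
[1] i1+i2  st and  -- dual
[2] i3  blt  -- no-port BR/BR
[3] i4+i5  blt or  -- dual
[4] i6+i7  beq ld  -- dual

ISSUED = 4,5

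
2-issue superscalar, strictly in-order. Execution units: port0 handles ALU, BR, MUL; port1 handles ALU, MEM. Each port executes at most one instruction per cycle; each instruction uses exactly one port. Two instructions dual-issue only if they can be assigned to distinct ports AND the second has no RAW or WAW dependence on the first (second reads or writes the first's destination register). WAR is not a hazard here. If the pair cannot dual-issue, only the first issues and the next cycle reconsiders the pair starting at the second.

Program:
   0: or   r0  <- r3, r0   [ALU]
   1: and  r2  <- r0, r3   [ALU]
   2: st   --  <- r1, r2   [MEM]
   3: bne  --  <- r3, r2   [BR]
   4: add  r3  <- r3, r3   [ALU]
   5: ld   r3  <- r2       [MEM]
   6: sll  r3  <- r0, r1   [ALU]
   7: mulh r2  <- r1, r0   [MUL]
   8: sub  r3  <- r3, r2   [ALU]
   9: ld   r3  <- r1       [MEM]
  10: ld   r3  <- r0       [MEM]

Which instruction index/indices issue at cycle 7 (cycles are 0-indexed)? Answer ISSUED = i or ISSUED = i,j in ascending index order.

[0] i0  or  -- RAW r0
[1] i1  and  -- RAW r2
[2] i2&i3  st+bne  -- 2-wide
[3] i4  add  -- WAW r3
[4] i5  ld  -- WAW r3
[5] i6&i7  sll+mulh  -- 2-wide
[6] i8  sub  -- WAW r3
[7] i9  ld  -- no-port MEM/MEM
[8] i10  ld  -- tail

ISSUED = 9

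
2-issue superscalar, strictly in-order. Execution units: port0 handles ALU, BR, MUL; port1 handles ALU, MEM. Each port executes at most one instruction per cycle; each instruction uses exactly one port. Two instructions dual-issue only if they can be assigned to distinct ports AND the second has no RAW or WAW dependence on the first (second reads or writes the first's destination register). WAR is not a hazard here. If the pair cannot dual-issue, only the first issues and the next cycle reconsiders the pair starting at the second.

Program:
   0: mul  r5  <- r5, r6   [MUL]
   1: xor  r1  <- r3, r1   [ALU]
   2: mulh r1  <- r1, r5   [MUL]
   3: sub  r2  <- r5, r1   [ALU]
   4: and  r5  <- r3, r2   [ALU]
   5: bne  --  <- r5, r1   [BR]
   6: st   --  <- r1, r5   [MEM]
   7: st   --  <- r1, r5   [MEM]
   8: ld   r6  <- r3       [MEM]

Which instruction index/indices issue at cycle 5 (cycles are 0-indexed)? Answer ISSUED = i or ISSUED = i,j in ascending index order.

t=0 i0+i1:mul+xor ; dual
t=1 i2:mulh ; RAW r1
t=2 i3:sub ; RAW r2
t=3 i4:and ; RAW r5
t=4 i5+i6:bne+st ; dual
t=5 i7:st ; no-port MEM/MEM
t=6 i8:ld ; tail

ISSUED = 7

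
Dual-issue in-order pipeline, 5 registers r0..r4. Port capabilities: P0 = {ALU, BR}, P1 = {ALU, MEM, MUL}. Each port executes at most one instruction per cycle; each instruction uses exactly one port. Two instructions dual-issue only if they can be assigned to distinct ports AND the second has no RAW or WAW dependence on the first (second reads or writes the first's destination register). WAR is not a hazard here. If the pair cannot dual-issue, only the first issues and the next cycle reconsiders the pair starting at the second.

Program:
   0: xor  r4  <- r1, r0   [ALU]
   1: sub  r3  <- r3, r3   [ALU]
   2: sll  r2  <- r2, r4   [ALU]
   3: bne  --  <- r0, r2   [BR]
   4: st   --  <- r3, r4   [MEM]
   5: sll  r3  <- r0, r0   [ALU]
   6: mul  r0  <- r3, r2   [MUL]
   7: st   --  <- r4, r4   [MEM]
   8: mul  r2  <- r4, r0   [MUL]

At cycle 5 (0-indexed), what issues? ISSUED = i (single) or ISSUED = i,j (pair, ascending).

ISSUED = 7

c0: i0/i1 xor.ALU sub.ALU  2-wide
c1: i2 sll.ALU  RAW r2
c2: i3/i4 bne.BR st.MEM  2-wide
c3: i5 sll.ALU  RAW r3
c4: i6 mul.MUL  no-port MUL/MEM
c5: i7 st.MEM  no-port MEM/MUL
c6: i8 mul.MUL  tail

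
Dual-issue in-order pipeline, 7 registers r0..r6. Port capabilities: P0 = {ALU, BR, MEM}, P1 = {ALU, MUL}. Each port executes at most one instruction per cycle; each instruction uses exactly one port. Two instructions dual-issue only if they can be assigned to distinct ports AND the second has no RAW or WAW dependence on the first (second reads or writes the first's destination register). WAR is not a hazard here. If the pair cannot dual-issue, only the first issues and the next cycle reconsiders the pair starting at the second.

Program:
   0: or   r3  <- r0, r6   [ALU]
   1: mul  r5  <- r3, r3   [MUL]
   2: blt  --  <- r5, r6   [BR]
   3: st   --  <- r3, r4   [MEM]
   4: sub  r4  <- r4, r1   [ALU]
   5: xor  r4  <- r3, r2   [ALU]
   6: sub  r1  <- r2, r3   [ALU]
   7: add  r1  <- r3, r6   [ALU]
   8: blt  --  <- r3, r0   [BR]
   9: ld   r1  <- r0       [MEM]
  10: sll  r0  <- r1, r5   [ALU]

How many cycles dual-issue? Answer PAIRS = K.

PAIRS = 3

#0 head=0: or.ALU i0 RAW r3
#1 head=1: mul.MUL i1 RAW r5
#2 head=2: blt.BR i2 no-port BR/MEM
#3 head=3: st.MEM;sub.ALU i3,i4 pair
#4 head=5: xor.ALU;sub.ALU i5,i6 pair
#5 head=7: add.ALU;blt.BR i7,i8 pair
#6 head=9: ld.MEM i9 RAW r1
#7 head=10: sll.ALU i10 tail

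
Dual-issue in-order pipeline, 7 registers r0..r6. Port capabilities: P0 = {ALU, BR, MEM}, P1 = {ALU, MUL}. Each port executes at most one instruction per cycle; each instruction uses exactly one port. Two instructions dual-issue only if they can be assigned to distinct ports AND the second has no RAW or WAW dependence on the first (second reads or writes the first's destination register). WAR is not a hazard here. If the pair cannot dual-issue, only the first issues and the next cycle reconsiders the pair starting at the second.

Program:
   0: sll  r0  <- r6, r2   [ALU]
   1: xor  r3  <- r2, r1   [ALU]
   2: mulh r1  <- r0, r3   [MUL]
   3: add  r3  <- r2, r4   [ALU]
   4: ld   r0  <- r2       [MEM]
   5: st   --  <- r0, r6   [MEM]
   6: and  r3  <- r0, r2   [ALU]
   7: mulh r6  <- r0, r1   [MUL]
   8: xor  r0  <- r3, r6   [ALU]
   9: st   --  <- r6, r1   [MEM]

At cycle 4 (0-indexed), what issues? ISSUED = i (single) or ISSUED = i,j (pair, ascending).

ISSUED = 7

0. sll;xor @i0&i1  | 2-wide
1. mulh;add @i2&i3  | 2-wide
2. ld @i4  | no-port MEM/MEM
3. st;and @i5&i6  | 2-wide
4. mulh @i7  | RAW r6
5. xor;st @i8&i9  | 2-wide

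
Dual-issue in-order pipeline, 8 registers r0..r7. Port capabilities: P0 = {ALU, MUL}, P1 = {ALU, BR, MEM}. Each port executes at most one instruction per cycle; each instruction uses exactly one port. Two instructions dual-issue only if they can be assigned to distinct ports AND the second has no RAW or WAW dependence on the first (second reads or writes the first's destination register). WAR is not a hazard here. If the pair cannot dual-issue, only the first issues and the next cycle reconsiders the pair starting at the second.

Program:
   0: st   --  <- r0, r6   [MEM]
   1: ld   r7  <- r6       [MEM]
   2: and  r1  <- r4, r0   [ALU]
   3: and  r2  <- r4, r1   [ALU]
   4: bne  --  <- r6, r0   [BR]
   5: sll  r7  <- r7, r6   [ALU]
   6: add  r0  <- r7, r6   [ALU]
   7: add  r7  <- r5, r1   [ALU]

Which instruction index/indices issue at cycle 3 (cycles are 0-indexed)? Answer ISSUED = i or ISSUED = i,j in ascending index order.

ISSUED = 5

  cy0 -> i0 (st) no-port MEM/MEM
  cy1 -> i1/i2 (ld and) 2-wide
  cy2 -> i3/i4 (and bne) 2-wide
  cy3 -> i5 (sll) RAW r7
  cy4 -> i6/i7 (add add) 2-wide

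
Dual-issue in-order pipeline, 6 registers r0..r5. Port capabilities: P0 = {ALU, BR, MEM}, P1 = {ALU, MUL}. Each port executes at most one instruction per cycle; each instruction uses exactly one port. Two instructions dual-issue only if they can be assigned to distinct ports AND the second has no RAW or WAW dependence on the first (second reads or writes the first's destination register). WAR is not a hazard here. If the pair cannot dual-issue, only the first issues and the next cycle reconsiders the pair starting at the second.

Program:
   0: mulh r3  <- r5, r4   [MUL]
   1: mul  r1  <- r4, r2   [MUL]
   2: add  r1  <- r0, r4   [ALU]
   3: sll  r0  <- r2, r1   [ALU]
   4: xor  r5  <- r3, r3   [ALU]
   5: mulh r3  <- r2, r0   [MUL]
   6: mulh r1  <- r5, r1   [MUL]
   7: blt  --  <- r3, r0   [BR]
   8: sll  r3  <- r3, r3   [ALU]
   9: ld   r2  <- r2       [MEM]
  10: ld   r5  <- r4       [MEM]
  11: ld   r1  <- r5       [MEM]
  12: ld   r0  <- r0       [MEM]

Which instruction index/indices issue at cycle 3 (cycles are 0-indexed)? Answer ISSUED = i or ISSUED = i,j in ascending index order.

ISSUED = 3,4

0. mulh.MUL @i0  | no-port MUL/MUL
1. mul.MUL @i1  | WAW r1
2. add.ALU @i2  | RAW r1
3. sll.ALU;xor.ALU @i3+i4  | dual
4. mulh.MUL @i5  | no-port MUL/MUL
5. mulh.MUL;blt.BR @i6+i7  | dual
6. sll.ALU;ld.MEM @i8+i9  | dual
7. ld.MEM @i10  | no-port MEM/MEM
8. ld.MEM @i11  | no-port MEM/MEM
9. ld.MEM @i12  | tail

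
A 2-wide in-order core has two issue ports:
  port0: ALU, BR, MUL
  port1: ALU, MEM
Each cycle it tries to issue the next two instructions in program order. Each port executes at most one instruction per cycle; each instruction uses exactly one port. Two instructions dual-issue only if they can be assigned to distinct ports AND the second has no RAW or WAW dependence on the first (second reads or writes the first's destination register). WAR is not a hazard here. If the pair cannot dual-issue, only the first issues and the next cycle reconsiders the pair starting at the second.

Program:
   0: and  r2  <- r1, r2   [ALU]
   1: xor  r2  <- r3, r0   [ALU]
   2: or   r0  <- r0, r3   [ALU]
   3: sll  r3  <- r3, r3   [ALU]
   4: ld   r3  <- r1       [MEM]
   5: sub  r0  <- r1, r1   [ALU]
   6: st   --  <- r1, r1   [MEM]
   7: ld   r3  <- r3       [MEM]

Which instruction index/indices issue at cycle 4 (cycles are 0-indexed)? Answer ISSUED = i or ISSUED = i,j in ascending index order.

ISSUED = 6

#0 head=0: and.ALU i0 WAW r2
#1 head=1: xor.ALU/or.ALU i1&i2 pair
#2 head=3: sll.ALU i3 WAW r3
#3 head=4: ld.MEM/sub.ALU i4&i5 pair
#4 head=6: st.MEM i6 no-port MEM/MEM
#5 head=7: ld.MEM i7 tail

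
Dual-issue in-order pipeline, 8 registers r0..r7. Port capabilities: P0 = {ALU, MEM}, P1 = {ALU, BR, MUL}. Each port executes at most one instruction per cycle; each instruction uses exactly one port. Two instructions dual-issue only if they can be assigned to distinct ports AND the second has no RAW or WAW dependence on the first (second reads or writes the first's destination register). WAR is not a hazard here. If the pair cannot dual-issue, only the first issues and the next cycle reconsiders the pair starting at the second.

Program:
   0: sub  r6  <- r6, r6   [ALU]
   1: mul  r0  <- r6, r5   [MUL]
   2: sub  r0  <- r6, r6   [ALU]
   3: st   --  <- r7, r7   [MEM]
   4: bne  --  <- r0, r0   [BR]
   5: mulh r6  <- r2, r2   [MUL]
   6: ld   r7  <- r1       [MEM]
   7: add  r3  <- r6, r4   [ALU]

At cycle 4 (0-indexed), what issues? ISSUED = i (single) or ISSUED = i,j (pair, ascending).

ISSUED = 5,6

[0] i0  sub  -- RAW r6
[1] i1  mul  -- WAW r0
[2] i2+i3  sub/st  -- 2-wide
[3] i4  bne  -- no-port BR/MUL
[4] i5+i6  mulh/ld  -- 2-wide
[5] i7  add  -- tail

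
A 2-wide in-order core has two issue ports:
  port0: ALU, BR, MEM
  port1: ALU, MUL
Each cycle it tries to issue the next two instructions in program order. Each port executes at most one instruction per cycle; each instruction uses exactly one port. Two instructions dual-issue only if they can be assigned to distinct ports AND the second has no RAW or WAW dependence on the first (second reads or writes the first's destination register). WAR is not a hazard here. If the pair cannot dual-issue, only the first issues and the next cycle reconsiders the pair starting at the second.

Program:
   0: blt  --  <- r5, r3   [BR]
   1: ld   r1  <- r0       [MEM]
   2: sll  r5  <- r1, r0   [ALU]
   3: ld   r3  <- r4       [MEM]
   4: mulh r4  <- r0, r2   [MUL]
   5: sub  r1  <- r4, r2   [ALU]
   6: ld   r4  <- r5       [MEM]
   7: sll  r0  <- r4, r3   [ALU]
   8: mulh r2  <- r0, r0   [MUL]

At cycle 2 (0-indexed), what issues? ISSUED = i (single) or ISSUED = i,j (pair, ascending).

ISSUED = 2,3

#0 head=0: blt.BR i0 no-port BR/MEM
#1 head=1: ld.MEM i1 RAW r1
#2 head=2: sll.ALU;ld.MEM i2,i3 2-wide
#3 head=4: mulh.MUL i4 RAW r4
#4 head=5: sub.ALU;ld.MEM i5,i6 2-wide
#5 head=7: sll.ALU i7 RAW r0
#6 head=8: mulh.MUL i8 tail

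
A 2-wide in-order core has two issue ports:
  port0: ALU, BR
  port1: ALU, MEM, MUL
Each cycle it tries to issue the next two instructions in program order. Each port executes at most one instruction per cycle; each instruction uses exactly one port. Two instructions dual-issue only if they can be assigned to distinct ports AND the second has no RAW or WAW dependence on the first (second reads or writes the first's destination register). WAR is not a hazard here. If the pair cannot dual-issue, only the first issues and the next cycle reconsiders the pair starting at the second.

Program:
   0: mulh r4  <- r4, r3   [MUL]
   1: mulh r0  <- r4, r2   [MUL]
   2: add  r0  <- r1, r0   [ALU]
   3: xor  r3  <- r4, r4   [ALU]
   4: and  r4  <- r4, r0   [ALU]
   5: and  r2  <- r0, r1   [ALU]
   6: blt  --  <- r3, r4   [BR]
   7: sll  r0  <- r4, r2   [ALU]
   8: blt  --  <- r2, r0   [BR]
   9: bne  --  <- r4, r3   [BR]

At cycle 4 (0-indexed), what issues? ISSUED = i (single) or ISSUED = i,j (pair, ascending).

ISSUED = 6,7

0. mulh @i0  | no-port MUL/MUL
1. mulh @i1  | RAW+WAW r0
2. add;xor @i2&i3  | 2-wide
3. and;and @i4&i5  | 2-wide
4. blt;sll @i6&i7  | 2-wide
5. blt @i8  | no-port BR/BR
6. bne @i9  | tail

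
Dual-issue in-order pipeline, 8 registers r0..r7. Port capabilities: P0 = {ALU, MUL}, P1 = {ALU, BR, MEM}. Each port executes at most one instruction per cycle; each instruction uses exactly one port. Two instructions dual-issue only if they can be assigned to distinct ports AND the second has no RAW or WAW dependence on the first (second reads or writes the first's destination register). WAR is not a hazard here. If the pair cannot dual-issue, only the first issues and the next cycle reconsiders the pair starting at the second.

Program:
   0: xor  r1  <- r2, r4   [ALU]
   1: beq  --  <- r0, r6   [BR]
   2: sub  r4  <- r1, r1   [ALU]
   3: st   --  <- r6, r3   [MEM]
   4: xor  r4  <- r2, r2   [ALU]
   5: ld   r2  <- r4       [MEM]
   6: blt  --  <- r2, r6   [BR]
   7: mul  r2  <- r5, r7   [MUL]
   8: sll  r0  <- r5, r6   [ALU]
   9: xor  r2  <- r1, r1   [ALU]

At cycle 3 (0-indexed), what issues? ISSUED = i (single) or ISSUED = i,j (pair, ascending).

ISSUED = 5

t=0 i0+i1:xor.ALU+beq.BR ; pair
t=1 i2+i3:sub.ALU+st.MEM ; pair
t=2 i4:xor.ALU ; RAW r4
t=3 i5:ld.MEM ; no-port MEM/BR
t=4 i6+i7:blt.BR+mul.MUL ; pair
t=5 i8+i9:sll.ALU+xor.ALU ; pair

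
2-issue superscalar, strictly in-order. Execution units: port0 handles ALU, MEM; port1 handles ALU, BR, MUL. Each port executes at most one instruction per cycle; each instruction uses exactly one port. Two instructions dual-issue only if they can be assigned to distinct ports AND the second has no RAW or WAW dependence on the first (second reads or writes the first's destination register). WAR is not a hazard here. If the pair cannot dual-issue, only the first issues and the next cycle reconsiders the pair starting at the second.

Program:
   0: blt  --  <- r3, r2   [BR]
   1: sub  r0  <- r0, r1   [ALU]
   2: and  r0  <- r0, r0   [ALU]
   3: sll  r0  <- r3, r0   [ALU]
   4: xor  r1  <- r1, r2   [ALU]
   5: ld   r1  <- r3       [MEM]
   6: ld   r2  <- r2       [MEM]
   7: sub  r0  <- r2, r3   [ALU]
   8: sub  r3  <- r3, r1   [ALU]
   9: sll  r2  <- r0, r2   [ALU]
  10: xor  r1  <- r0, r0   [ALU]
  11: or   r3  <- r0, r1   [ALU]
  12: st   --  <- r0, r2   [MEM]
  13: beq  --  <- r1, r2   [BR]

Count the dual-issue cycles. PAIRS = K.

c0: i0+i1 blt/sub  2-wide
c1: i2 and  RAW+WAW r0
c2: i3+i4 sll/xor  2-wide
c3: i5 ld  no-port MEM/MEM
c4: i6 ld  RAW r2
c5: i7+i8 sub/sub  2-wide
c6: i9+i10 sll/xor  2-wide
c7: i11+i12 or/st  2-wide
c8: i13 beq  tail

PAIRS = 5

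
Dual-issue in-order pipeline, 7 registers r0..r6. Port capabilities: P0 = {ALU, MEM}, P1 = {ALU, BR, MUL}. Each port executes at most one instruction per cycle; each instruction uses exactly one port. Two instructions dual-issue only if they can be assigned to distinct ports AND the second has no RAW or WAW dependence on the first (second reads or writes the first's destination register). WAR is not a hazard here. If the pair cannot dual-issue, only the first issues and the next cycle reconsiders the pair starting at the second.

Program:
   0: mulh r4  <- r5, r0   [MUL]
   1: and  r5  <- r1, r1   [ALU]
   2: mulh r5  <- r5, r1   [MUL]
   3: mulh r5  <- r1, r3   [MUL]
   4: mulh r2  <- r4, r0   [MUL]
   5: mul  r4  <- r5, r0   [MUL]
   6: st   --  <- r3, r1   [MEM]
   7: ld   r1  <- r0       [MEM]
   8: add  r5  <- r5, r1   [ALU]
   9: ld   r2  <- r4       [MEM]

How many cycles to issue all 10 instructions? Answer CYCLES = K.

c0: i0/i1 mulh;and  dual
c1: i2 mulh  no-port MUL/MUL
c2: i3 mulh  no-port MUL/MUL
c3: i4 mulh  no-port MUL/MUL
c4: i5/i6 mul;st  dual
c5: i7 ld  RAW r1
c6: i8/i9 add;ld  dual

CYCLES = 7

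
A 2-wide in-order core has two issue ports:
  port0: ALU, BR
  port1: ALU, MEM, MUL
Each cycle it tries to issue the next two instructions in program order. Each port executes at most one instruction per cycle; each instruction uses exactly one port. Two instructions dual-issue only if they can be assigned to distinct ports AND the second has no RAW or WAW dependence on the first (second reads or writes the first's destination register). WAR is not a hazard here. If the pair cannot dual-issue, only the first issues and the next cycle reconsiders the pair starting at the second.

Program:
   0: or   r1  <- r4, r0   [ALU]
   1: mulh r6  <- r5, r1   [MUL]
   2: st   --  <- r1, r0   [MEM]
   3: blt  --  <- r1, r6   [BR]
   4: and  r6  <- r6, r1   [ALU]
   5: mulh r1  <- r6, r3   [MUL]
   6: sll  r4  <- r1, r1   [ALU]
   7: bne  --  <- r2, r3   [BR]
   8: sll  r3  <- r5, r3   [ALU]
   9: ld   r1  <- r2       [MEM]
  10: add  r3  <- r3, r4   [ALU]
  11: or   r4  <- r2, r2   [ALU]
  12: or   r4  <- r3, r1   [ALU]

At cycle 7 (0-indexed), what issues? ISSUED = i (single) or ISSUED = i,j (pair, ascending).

ISSUED = 10,11

[0] i0  or  -- RAW r1
[1] i1  mulh  -- no-port MUL/MEM
[2] i2+i3  st/blt  -- dual
[3] i4  and  -- RAW r6
[4] i5  mulh  -- RAW r1
[5] i6+i7  sll/bne  -- dual
[6] i8+i9  sll/ld  -- dual
[7] i10+i11  add/or  -- dual
[8] i12  or  -- tail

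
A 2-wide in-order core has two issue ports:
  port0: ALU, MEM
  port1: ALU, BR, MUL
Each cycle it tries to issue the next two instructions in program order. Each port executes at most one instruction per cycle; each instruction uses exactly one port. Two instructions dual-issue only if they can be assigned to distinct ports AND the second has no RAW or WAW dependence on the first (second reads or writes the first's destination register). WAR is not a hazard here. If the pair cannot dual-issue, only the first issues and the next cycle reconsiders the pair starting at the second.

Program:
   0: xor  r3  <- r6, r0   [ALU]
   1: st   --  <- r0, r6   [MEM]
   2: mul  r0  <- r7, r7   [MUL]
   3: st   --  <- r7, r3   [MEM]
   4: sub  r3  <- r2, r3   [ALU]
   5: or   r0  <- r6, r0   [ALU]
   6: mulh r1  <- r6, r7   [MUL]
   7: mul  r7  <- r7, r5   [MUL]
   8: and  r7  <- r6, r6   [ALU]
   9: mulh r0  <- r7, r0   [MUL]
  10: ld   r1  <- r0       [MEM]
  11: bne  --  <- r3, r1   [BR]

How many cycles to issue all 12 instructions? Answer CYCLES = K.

CYCLES = 9

0. xor/st @i0&i1  | dual
1. mul/st @i2&i3  | dual
2. sub/or @i4&i5  | dual
3. mulh @i6  | no-port MUL/MUL
4. mul @i7  | WAW r7
5. and @i8  | RAW r7
6. mulh @i9  | RAW r0
7. ld @i10  | RAW r1
8. bne @i11  | tail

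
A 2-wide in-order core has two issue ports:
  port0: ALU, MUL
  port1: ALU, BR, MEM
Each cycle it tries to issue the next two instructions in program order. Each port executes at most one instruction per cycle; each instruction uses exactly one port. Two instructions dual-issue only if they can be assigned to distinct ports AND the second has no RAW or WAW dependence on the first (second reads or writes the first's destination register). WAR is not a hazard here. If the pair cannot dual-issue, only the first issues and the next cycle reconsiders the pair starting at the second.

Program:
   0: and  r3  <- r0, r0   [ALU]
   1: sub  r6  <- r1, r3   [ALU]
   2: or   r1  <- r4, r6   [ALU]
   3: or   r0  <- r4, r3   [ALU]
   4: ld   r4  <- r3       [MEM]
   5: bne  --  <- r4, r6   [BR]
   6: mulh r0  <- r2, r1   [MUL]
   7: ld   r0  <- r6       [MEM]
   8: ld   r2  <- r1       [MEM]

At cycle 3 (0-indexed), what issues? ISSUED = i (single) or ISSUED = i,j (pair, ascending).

#0 head=0: and i0 RAW r3
#1 head=1: sub i1 RAW r6
#2 head=2: or+or i2+i3 dual
#3 head=4: ld i4 no-port MEM/BR
#4 head=5: bne+mulh i5+i6 dual
#5 head=7: ld i7 no-port MEM/MEM
#6 head=8: ld i8 tail

ISSUED = 4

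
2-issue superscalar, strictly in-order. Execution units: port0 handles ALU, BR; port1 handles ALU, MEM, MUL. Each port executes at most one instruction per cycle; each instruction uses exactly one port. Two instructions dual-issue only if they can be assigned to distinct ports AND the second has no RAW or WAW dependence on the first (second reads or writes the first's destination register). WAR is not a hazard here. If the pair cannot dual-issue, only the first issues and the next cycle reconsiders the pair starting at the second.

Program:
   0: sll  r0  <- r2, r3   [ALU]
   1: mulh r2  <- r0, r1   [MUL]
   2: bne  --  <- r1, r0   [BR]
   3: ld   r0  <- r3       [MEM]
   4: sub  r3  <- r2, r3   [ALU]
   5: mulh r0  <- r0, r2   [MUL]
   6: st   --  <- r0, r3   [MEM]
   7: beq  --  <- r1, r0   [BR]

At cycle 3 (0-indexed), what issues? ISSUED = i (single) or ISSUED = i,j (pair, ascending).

#0 head=0: sll i0 RAW r0
#1 head=1: mulh/bne i1&i2 2-wide
#2 head=3: ld/sub i3&i4 2-wide
#3 head=5: mulh i5 no-port MUL/MEM
#4 head=6: st/beq i6&i7 2-wide

ISSUED = 5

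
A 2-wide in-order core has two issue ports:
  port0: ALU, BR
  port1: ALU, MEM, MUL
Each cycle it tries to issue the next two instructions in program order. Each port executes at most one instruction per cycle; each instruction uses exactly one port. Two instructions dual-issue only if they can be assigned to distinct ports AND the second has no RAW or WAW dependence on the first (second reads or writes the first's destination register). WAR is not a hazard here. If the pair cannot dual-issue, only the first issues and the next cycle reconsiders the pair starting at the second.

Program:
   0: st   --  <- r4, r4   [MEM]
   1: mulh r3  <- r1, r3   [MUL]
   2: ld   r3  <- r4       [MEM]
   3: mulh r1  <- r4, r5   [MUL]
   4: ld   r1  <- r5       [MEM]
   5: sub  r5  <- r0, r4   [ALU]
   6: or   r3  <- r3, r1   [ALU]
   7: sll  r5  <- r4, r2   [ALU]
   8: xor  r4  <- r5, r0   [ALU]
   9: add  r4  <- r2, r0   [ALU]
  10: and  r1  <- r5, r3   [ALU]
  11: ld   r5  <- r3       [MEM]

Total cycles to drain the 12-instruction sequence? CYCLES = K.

CYCLES = 9

t=0 i0:st.MEM ; no-port MEM/MUL
t=1 i1:mulh.MUL ; no-port MUL/MEM
t=2 i2:ld.MEM ; no-port MEM/MUL
t=3 i3:mulh.MUL ; no-port MUL/MEM
t=4 i4+i5:ld.MEM+sub.ALU ; pair
t=5 i6+i7:or.ALU+sll.ALU ; pair
t=6 i8:xor.ALU ; WAW r4
t=7 i9+i10:add.ALU+and.ALU ; pair
t=8 i11:ld.MEM ; tail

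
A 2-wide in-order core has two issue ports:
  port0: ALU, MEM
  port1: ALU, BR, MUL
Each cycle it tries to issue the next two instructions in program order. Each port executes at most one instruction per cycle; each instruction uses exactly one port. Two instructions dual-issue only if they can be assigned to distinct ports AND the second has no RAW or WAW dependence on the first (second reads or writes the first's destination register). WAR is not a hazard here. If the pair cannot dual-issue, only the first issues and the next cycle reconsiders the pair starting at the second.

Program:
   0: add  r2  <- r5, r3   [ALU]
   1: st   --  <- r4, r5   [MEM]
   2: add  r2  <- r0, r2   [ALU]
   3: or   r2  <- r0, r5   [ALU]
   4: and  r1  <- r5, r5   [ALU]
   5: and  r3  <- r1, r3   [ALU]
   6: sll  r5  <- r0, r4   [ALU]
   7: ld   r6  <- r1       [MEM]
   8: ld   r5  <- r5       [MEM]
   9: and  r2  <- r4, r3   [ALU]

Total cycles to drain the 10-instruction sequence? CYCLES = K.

CYCLES = 6

0. add.ALU+st.MEM @i0,i1  | 2-wide
1. add.ALU @i2  | WAW r2
2. or.ALU+and.ALU @i3,i4  | 2-wide
3. and.ALU+sll.ALU @i5,i6  | 2-wide
4. ld.MEM @i7  | no-port MEM/MEM
5. ld.MEM+and.ALU @i8,i9  | 2-wide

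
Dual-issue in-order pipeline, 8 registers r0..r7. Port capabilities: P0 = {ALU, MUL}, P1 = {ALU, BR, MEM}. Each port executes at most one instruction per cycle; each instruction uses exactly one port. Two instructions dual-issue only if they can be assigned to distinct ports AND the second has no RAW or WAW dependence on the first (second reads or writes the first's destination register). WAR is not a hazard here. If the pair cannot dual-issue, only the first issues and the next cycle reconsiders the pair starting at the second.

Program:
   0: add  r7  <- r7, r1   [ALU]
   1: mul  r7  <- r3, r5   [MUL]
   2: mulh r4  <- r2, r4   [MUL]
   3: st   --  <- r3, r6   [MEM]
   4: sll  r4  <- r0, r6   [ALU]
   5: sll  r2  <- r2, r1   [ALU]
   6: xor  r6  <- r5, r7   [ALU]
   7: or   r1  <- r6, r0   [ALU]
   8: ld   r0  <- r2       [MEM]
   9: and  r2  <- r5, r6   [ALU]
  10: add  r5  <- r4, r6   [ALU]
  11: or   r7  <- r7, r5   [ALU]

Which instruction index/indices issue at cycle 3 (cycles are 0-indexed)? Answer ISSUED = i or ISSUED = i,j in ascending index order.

ISSUED = 4,5

[0] i0  add  -- WAW r7
[1] i1  mul  -- no-port MUL/MUL
[2] i2/i3  mulh+st  -- pair
[3] i4/i5  sll+sll  -- pair
[4] i6  xor  -- RAW r6
[5] i7/i8  or+ld  -- pair
[6] i9/i10  and+add  -- pair
[7] i11  or  -- tail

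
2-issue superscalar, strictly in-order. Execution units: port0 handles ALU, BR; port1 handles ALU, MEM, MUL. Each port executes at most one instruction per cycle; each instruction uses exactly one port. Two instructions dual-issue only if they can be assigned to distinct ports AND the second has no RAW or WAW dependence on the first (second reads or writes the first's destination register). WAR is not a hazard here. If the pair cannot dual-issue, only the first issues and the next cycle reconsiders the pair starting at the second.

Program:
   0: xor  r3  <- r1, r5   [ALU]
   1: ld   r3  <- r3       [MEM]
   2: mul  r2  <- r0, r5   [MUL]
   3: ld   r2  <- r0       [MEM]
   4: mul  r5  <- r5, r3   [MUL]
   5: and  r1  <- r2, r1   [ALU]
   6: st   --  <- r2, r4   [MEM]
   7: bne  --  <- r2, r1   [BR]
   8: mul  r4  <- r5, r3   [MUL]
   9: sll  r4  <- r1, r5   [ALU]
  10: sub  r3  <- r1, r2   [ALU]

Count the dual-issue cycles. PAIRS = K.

PAIRS = 3

t=0 i0:xor ; RAW+WAW r3
t=1 i1:ld ; no-port MEM/MUL
t=2 i2:mul ; no-port MUL/MEM
t=3 i3:ld ; no-port MEM/MUL
t=4 i4+i5:mul;and ; dual
t=5 i6+i7:st;bne ; dual
t=6 i8:mul ; WAW r4
t=7 i9+i10:sll;sub ; dual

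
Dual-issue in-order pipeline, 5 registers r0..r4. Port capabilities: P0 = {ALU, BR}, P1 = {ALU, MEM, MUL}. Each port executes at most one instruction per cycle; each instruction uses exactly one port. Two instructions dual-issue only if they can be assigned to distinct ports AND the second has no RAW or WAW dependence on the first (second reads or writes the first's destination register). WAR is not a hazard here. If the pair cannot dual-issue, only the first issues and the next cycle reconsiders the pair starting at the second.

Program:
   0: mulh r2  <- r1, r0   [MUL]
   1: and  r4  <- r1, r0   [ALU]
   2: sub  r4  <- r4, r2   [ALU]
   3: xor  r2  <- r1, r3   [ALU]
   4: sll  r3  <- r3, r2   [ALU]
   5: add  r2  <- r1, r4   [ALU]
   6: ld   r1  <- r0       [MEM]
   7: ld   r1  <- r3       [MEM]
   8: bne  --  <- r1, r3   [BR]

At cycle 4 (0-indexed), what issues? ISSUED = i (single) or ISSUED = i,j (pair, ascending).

ISSUED = 7

0. mulh.MUL;and.ALU @i0,i1  | pair
1. sub.ALU;xor.ALU @i2,i3  | pair
2. sll.ALU;add.ALU @i4,i5  | pair
3. ld.MEM @i6  | no-port MEM/MEM
4. ld.MEM @i7  | RAW r1
5. bne.BR @i8  | tail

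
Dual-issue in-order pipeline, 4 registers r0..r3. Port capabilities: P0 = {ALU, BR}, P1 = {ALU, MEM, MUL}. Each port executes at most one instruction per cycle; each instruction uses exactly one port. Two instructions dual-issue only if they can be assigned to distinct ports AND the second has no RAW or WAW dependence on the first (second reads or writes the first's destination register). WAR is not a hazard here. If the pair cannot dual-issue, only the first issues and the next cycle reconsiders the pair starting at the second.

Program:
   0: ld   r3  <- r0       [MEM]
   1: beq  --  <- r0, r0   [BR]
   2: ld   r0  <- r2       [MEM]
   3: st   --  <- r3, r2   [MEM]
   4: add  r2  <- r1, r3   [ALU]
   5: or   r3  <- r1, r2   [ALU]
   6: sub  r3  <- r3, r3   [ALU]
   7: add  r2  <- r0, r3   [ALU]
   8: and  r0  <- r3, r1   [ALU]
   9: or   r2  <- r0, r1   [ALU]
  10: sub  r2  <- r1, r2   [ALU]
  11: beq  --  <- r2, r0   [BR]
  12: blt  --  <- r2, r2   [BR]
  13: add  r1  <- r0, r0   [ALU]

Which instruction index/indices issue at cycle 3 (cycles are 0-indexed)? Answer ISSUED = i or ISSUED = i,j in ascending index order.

ISSUED = 5

#0 head=0: ld.MEM/beq.BR i0+i1 pair
#1 head=2: ld.MEM i2 no-port MEM/MEM
#2 head=3: st.MEM/add.ALU i3+i4 pair
#3 head=5: or.ALU i5 RAW+WAW r3
#4 head=6: sub.ALU i6 RAW r3
#5 head=7: add.ALU/and.ALU i7+i8 pair
#6 head=9: or.ALU i9 RAW+WAW r2
#7 head=10: sub.ALU i10 RAW r2
#8 head=11: beq.BR i11 no-port BR/BR
#9 head=12: blt.BR/add.ALU i12+i13 pair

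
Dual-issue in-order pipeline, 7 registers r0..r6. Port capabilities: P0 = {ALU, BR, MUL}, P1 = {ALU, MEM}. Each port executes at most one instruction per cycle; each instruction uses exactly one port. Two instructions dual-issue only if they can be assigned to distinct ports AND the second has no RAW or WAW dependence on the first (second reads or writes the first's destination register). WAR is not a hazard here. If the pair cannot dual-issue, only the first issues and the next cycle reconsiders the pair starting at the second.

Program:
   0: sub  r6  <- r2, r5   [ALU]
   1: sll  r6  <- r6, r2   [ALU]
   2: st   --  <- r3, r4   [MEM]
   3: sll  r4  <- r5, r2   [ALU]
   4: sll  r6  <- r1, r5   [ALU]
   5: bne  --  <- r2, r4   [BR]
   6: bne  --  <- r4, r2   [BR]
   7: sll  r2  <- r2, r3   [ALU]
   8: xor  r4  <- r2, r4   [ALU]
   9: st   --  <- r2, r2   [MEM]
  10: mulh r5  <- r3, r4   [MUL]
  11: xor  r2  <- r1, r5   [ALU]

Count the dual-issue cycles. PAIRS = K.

PAIRS = 4

[0] i0  sub.ALU  -- RAW+WAW r6
[1] i1/i2  sll.ALU/st.MEM  -- dual
[2] i3/i4  sll.ALU/sll.ALU  -- dual
[3] i5  bne.BR  -- no-port BR/BR
[4] i6/i7  bne.BR/sll.ALU  -- dual
[5] i8/i9  xor.ALU/st.MEM  -- dual
[6] i10  mulh.MUL  -- RAW r5
[7] i11  xor.ALU  -- tail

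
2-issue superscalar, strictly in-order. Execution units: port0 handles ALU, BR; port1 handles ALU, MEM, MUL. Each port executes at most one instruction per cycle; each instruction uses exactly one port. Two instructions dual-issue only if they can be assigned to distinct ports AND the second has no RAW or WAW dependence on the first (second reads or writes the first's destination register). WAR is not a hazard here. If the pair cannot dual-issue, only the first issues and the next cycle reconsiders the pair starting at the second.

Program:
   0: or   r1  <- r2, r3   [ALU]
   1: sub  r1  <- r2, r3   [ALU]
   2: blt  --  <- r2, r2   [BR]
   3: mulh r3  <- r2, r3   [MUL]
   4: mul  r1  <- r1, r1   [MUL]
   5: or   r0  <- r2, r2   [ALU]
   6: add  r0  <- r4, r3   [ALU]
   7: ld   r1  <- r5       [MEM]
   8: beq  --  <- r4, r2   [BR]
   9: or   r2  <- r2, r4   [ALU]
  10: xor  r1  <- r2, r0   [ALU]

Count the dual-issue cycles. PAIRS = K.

PAIRS = 4

[0] i0  or  -- WAW r1
[1] i1&i2  sub;blt  -- 2-wide
[2] i3  mulh  -- no-port MUL/MUL
[3] i4&i5  mul;or  -- 2-wide
[4] i6&i7  add;ld  -- 2-wide
[5] i8&i9  beq;or  -- 2-wide
[6] i10  xor  -- tail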